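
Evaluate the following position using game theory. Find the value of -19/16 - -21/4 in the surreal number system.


x = -19/16, y = -21/4
Converting to common denominator: 16
x = -19/16, y = -84/16
x - y = -19/16 - -21/4 = 65/16

65/16


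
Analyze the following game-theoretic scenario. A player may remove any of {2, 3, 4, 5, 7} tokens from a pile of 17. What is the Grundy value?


The subtraction set is S = {2, 3, 4, 5, 7}.
G(k) = mex{ G(k - s) : s in S, s <= k }. We compute iteratively: G(0) = 0.
G(1) = mex({}) = 0
G(2) = mex({0}) = 1
G(3) = mex({0}) = 1
G(4) = mex({0, 1}) = 2
G(5) = mex({0, 1}) = 2
G(6) = mex({0, 1, 2}) = 3
G(7) = mex({0, 1, 2}) = 3
G(8) = mex({0, 1, 2, 3}) = 4
G(9) = mex({1, 2, 3}) = 0
G(10) = mex({1, 2, 3, 4}) = 0
G(11) = mex({0, 2, 3, 4}) = 1
G(12) = mex({0, 2, 3, 4}) = 1
G(13) = mex({0, 1, 3, 4}) = 2
G(14) = mex({0, 1, 3}) = 2
G(15) = mex({0, 1, 2, 4}) = 3
Observe that G(9)..G(15) = 0, 0, 1, 1, 2, 2, 3 repeats G(0)..G(6) = 0, 0, 1, 1, 2, 2, 3.
For k >= max(S) = 7, G(k) is determined by the previous 7 values G(k-7)..G(k-1); a window of 7 consecutive values has recurred shifted by 9, so by induction G(k + 9) = G(k) for all k >= 0: the sequence is periodic from the start with period 9.
One period: G(0..8) = 0, 0, 1, 1, 2, 2, 3, 3, 4.
17 mod 9 = 8, so G(17) = G(8) = 4.

4


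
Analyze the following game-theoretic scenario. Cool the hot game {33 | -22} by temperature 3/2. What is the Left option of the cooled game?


Original game: {33 | -22} (a switch {a | b} with a > b).
Cooling by t (for t below the temperature (a - b)/2 = 55/2) taxes each move by t: {a | b} cooled by t is {a - t | b + t}.
Cooling amount: t = 3/2
Cooled Left option: 33 - 3/2 = 63/2
Cooled Right option: -22 + 3/2 = -41/2
Cooled game: {63/2 | -41/2}
Left option = 63/2

63/2


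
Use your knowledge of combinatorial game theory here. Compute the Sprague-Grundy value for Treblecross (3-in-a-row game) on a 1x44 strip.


Treblecross: place X on empty cells; 3-in-a-row wins.
Playing within two cells of an existing X lets the opponent win at once, so sensible play treats the cells i-2..i+2 around each X as dead. The player left with no safe cell loses, so this is a normal-play take-away game on strips of safe cells.
Placing X at cell i (0-indexed) of a strip of k safe cells leaves independent strips of sizes max(0, i-2) and max(0, k-i-3). Hence G(k) = mex{ G(max(0,i-2)) XOR G(max(0,k-i-3)) : 0 <= i < k }, with G(0) = 0.
G(1): splits (0,0):0^0=0 -> mex({0}) = 1
G(2): splits (0,0):0^0=0 -> mex({0}) = 1
G(3): splits (0,0):0^0=0 -> mex({0}) = 1
G(4): splits (0,1):0^1=1 (0,0):0^0=0 -> mex({0, 1}) = 2
G(5): splits (0,2):0^1=1 (0,1):0^1=1 (0,0):0^0=0 -> mex({0, 1}) = 2
G(6) = mex({1}) = 0
G(7) = mex({0, 1, 2}) = 3
G(8) = mex({0, 1, 2}) = 3
G(9) = mex({0, 2}) = 1
G(10) = mex({0, 2, 3}) = 1
G(11) = mex({0, 3}) = 1
G(12) = mex({1, 3}) = 0
G(13) = mex({0, 1, 2, 3}) = 4
G(14) = mex({0, 1, 2}) = 3
G(15) = mex({0, 1, 2}) = 3
G(16) = mex({0, 1, 2, 4}) = 3
G(17) = mex({0, 1, 3, 4}) = 2
G(18) = mex({0, 1, 3, 4}) = 2
G(19) = mex({0, 1, 3, 5}) = 2
G(20) = mex({0, 1, 2, 3, 5}) = 4
G(21) = mex({0, 1, 2, 3, 5}) = 4
G(22) = mex({1, 2, 6}) = 0
G(23) = mex({0, 1, 2, 3, 4, 6}) = 5
G(24) = mex({0, 1, 2, 3, 4}) = 5
G(25) = mex({0, 1, 3, 4, 7}) = 2
G(26) = mex({0, 1, 3, 4, 5, 7}) = 2
G(27) = mex({0, 1, 3, 5}) = 2
G(28) = mex({0, 1, 2, 5}) = 3
G(29) = mex({0, 1, 2, 4, 5, 6}) = 3
G(30) = mex({1, 2, 4, 6}) = 0
G(31) = mex({0, 1, 2, 3, 4, 6}) = 5
G(32) = mex({1, 2, 3, 4, 7}) = 0
G(33) = mex({0, 3, 7}) = 1
G(34) = mex({0, 2, 3, 5, 7}) = 1
G(35) = mex({0, 2, 3, 5, 6}) = 1
G(36) = mex({0, 1, 2, 5, 6}) = 3
G(37) = mex({0, 1, 2, 4, 5, 6}) = 3
G(38) = mex({0, 1, 2, 4}) = 3
G(39) = mex({0, 1, 2, 3, 4, 7}) = 5
G(40) = mex({0, 1, 2, 3, 4, 5, 7}) = 6
G(41) = mex({0, 1, 2, 3, 5, 7}) = 4
G(42) = mex({0, 1, 2, 3, 5, 6, 7}) = 4
G(43) = mex({0, 2, 3, 5, 6}) = 1
G(44) = mex({1, 2, 3, 4, 5, 6}) = 0
Therefore G(44) = 0.

0


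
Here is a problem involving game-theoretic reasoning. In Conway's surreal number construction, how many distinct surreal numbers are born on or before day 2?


Day 0: {|} = 0 is born. Count = 1.
Day n: the number of surreal numbers born by day n is 2^(n+1) - 1.
By day 0: 2^1 - 1 = 1
By day 1: 2^2 - 1 = 3
By day 2: 2^3 - 1 = 7
By day 2: 7 surreal numbers.

7


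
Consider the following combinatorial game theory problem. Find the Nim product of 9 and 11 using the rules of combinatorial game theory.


Nim multiplication is bilinear over XOR: (u XOR v) * w = (u*w) XOR (v*w).
So we split each operand into its bit components and XOR the pairwise Nim products.
9 = 1 + 8 (as XOR of powers of 2).
11 = 1 + 2 + 8 (as XOR of powers of 2).
Using the standard Nim-product table on single bits:
  2*2 = 3,   2*4 = 8,   2*8 = 12,
  4*4 = 6,   4*8 = 11,  8*8 = 13,
and  1*x = x (identity), k*l = l*k (commutative).
Pairwise Nim products:
  1 * 1 = 1
  1 * 2 = 2
  1 * 8 = 8
  8 * 1 = 8
  8 * 2 = 12
  8 * 8 = 13
XOR them: 1 XOR 2 XOR 8 XOR 8 XOR 12 XOR 13 = 2.
Result: 9 * 11 = 2 (in Nim).

2


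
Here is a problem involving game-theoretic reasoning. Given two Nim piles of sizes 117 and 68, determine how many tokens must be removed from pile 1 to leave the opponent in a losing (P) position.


Piles: 117 and 68
Current XOR: 117 XOR 68 = 49 (non-zero, so this is an N-position).
To make the XOR zero, we need to find a move that balances the piles.
For pile 1 (size 117): target = 117 XOR 49 = 68
We reduce pile 1 from 117 to 68.
Tokens removed: 117 - 68 = 49
Verification: 68 XOR 68 = 0

49


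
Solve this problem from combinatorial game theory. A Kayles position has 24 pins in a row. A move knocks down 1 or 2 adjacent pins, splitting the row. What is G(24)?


Kayles: a move removes 1 or 2 adjacent pins from a contiguous row.
Removing pins from a row of k leaves two independent rows (a, b) with a + b = k - 1 (one pin) or a + b = k - 2 (two pins); an end removal gives a = 0.
By Sprague-Grundy, G(k) = mex{ G(a) XOR G(b) } over all these splits. G(0) = 0.
G(1): splits (0,0):0^0=0 -> mex({0}) = 1
G(2): splits (0,1):0^1=1 (0,0):0^0=0 -> mex({0, 1}) = 2
G(3): splits (0,2):0^2=2 (1,1):1^1=0 (0,1):0^1=1 -> mex({0, 1, 2}) = 3
G(4): splits (0,3):0^3=3 (1,2):1^2=3 (0,2):0^2=2 (1,1):1^1=0 -> mex({0, 2, 3}) = 1
G(5): splits (0,4):0^1=1 (1,3):1^3=2 (2,2):2^2=0 (0,3):0^3=3 (1,2):1^2=3 -> mex({0, 1, 2, 3}) = 4
G(6) = mex({0, 1, 2, 4}) = 3
G(7) = mex({0, 1, 3, 4, 5}) = 2
G(8) = mex({0, 2, 3, 5, 6}) = 1
G(9) = mex({0, 1, 2, 3, 6, 7}) = 4
G(10) = mex({0, 1, 3, 4, 5, 7}) = 2
G(11) = mex({0, 1, 2, 3, 4, 5}) = 6
G(12) = mex({0, 1, 2, 3, 5, 6, 7}) = 4
G(13) = mex({0, 2, 3, 4, 6, 7}) = 1
G(14) = mex({0, 1, 4, 5, 6, 7}) = 2
G(15) = mex({0, 1, 2, 3, 4, 5, 6}) = 7
G(16) = mex({0, 2, 3, 5, 6, 7}) = 1
G(17) = mex({0, 1, 2, 3, 5, 6, 7}) = 4
G(18) = mex({0, 1, 2, 4, 5, 6}) = 3
G(19) = mex({0, 1, 3, 4, 5, 7}) = 2
G(20) = mex({0, 2, 3, 4, 5, 6, 7}) = 1
G(21) = mex({0, 1, 2, 3, 5, 6, 7}) = 4
G(22) = mex({0, 1, 2, 3, 4, 5, 7}) = 6
G(23) = mex({0, 1, 2, 3, 4, 5, 6}) = 7
G(24) = mex({0, 1, 2, 3, 5, 6, 7}) = 4
Therefore G(24) = 4.

4


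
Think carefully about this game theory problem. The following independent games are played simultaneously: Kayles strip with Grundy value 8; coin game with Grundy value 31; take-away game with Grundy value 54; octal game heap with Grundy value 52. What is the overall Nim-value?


By the Sprague-Grundy theorem, the Grundy value of a sum of games is the XOR of individual Grundy values.
Kayles strip: Grundy value = 8. Running XOR: 0 XOR 8 = 8
coin game: Grundy value = 31. Running XOR: 8 XOR 31 = 23
take-away game: Grundy value = 54. Running XOR: 23 XOR 54 = 33
octal game heap: Grundy value = 52. Running XOR: 33 XOR 52 = 21
The combined Grundy value is 21.

21


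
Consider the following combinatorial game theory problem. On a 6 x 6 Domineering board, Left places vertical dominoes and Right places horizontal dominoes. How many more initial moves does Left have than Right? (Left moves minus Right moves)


Board is 6 x 6 (rows x cols).
Left (vertical) placements: (rows-1) * cols = 5 * 6 = 30
Right (horizontal) placements: rows * (cols-1) = 6 * 5 = 30
Advantage = Left - Right = 30 - 30 = 0

0


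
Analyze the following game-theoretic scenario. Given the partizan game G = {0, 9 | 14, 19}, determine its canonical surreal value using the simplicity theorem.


Left options: {0, 9}, max = 9
Right options: {14, 19}, min = 14
All options are numbers and max(Left) < min(Right), so by the simplicity theorem the value is the simplest (earliest-born) number strictly between 9 and 14.
Integers 10 through 13 all lie strictly between 9 and 14.
Among integers, the simplest (lowest birthday = smallest |n|; 0 is born on day 0, +-n on day n) is 10.
No non-integer in the interval can be simpler: if x is a non-integer in the interval, then floor(x) or ceil(x) also lies in the interval (the interval contains an integer), and both are proper prefixes of x's sign expansion, i.e. born earlier. So the game value is 10.
Game value = 10

10


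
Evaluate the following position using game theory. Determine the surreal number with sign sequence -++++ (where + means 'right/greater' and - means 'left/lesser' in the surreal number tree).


Sign expansion: -++++
Rule: track bounds (lo, hi), initially (-inf, +inf). On '+', the current value becomes lo and we move to the simplest number in (value, hi): value + 1 if hi = +inf, otherwise the midpoint (value + hi)/2. On '-', the current value becomes hi and we move to value - 1 if lo = -inf, otherwise the midpoint (lo + value)/2.
Start at 0.
Step 1: sign = -, move left. Bounds: (-inf, 0). Value = -1
Step 2: sign = +, move right. Bounds: (-1, 0). Value = -1/2
Step 3: sign = +, move right. Bounds: (-1/2, 0). Value = -1/4
Step 4: sign = +, move right. Bounds: (-1/4, 0). Value = -1/8
Step 5: sign = +, move right. Bounds: (-1/8, 0). Value = -1/16
The surreal number with sign expansion -++++ is -1/16.

-1/16


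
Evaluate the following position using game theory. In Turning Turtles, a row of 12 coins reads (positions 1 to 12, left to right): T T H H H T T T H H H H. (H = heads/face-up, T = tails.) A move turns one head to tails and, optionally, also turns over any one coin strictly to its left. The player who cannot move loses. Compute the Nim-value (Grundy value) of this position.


Coins: T T H H H T T T H H H H
Key fact: a single head at position k behaves exactly like a Nim heap of size k (turning it to T and optionally flipping a coin at j < k corresponds to moving the heap from k to j, or to 0), and heads combine as a disjunctive sum (two heads at the same place would cancel, matching j XOR j = 0). So the Nim-value is the XOR of the 1-indexed positions of the heads.
Face-up positions (1-indexed): [3, 4, 5, 9, 10, 11, 12]
XOR 0 with 3: 0 XOR 3 = 3
XOR 3 with 4: 3 XOR 4 = 7
XOR 7 with 5: 7 XOR 5 = 2
XOR 2 with 9: 2 XOR 9 = 11
XOR 11 with 10: 11 XOR 10 = 1
XOR 1 with 11: 1 XOR 11 = 10
XOR 10 with 12: 10 XOR 12 = 6
Nim-value = 6

6


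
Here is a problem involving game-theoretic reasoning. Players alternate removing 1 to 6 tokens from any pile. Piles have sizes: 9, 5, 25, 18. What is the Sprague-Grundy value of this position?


Subtraction set: {1, 2, 3, 4, 5, 6}
For this subtraction set, G(n) = n mod 7 (period = max + 1 = 7).
Pile 1 (size 9): G(9) = 9 mod 7 = 2
Pile 2 (size 5): G(5) = 5 mod 7 = 5
Pile 3 (size 25): G(25) = 25 mod 7 = 4
Pile 4 (size 18): G(18) = 18 mod 7 = 4
Total Grundy value = XOR of all: 2 XOR 5 XOR 4 XOR 4 = 7

7


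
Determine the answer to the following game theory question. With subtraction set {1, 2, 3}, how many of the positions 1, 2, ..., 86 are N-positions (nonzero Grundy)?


Subtraction set S = {1, 2, 3}, so G(n) = n mod 4.
G(n) = 0 when n is a multiple of 4.
Multiples of 4 in [1, 86]: 21
N-positions (nonzero Grundy) = 86 - 21 = 65

65


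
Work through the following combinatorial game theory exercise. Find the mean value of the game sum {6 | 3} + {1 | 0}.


G1 = {6 | 3}, G2 = {1 | 0}
Each is a switch {a | b} with numbers a > b; its mean value is (a + b)/2, and mean value is additive over game sums: m(G1 + G2) = m(G1) + m(G2).
Mean of G1 = (6 + (3))/2 = 9/2 = 9/2
Mean of G2 = (1 + (0))/2 = 1/2 = 1/2
Mean of G1 + G2 = 9/2 + 1/2 = 5

5


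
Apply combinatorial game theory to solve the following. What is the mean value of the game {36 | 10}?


Game = {36 | 10}, a switch {a | b} with numbers a > b.
Its thermograph has left wall a - t and right wall b + t, which meet at t = (a - b)/2, where both equal (a + b)/2. So the mast (mean value) is at (a + b)/2.
Mean = (36 + (10))/2 = 46/2 = 23

23


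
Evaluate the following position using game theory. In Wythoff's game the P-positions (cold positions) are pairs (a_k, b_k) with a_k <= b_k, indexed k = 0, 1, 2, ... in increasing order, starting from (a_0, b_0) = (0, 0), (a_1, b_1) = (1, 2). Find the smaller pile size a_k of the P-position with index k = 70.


By Wythoff's theorem, a_k = floor(k * phi) and b_k = floor(k * phi^2) = a_k + k, where phi = (1 + sqrt(5))/2 is the golden ratio.
phi = (1 + sqrt(5))/2 = 1.618034
k = 70
k * phi = 70 * 1.618034 = 113.262379
a_70 = floor(k * phi) = 113

113


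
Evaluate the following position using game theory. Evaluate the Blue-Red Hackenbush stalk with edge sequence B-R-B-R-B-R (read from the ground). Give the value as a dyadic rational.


Edges (from ground): B-R-B-R-B-R
By Berlekamp's sign-expansion rule, a Blue-Red Hackenbush stalk has the value of the surreal number whose sign sequence is the edge sequence with B -> + and R -> -.
Sign sequence: +-+-+-
Trace the sign expansion in the surreal number tree, starting from 0:
Edge 1: B (sign +) -> bounds (0, +inf), value = 1
Edge 2: R (sign -) -> bounds (0, 1), value = 1/2
Edge 3: B (sign +) -> bounds (1/2, 1), value = 3/4
Edge 4: R (sign -) -> bounds (1/2, 3/4), value = 5/8
Edge 5: B (sign +) -> bounds (5/8, 3/4), value = 11/16
Edge 6: R (sign -) -> bounds (5/8, 11/16), value = 21/32
Game value = 21/32

21/32


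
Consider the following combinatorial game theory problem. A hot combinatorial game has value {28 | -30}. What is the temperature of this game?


The game is {28 | -30}, a switch {a | b} with numbers a > b.
Cooling {a | b} by t gives {a - t | b + t}, which stops being hot when a - t = b + t, i.e. at t = (a - b)/2. So the temperature of a switch is (a - b)/2.
Temperature = (Left option - Right option) / 2
= (28 - (-30)) / 2
= 58 / 2
= 29

29


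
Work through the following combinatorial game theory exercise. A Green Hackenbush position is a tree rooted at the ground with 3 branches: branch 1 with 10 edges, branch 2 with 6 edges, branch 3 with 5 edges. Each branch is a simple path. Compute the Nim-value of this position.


The tree has 3 branches from the ground vertex.
In Green Hackenbush, the Nim-value of a simple path of length k is k.
Branch 1: length 10, Nim-value = 10
Branch 2: length 6, Nim-value = 6
Branch 3: length 5, Nim-value = 5
Total Nim-value = XOR of all branch values:
0 XOR 10 = 10
10 XOR 6 = 12
12 XOR 5 = 9
Nim-value of the tree = 9

9


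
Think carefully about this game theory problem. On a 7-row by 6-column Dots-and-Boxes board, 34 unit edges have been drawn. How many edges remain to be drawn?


Grid: 7 x 6 boxes, i.e. 8 rows and 7 columns of dots.
Horizontal edges: (rows + 1) * cols = 8 * 6 = 48
Vertical edges: rows * (cols + 1) = 7 * 7 = 49
Total edges: 48 + 49 = 97
Edges drawn: 34
Remaining: 97 - 34 = 63

63


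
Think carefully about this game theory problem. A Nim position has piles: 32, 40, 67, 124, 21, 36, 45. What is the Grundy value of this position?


We need the XOR (exclusive or) of all pile sizes.
After XOR-ing pile 1 (size 32): 0 XOR 32 = 32
After XOR-ing pile 2 (size 40): 32 XOR 40 = 8
After XOR-ing pile 3 (size 67): 8 XOR 67 = 75
After XOR-ing pile 4 (size 124): 75 XOR 124 = 55
After XOR-ing pile 5 (size 21): 55 XOR 21 = 34
After XOR-ing pile 6 (size 36): 34 XOR 36 = 6
After XOR-ing pile 7 (size 45): 6 XOR 45 = 43
The Nim-value of this position is 43.

43


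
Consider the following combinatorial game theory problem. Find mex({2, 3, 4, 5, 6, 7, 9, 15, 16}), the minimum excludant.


Set = {2, 3, 4, 5, 6, 7, 9, 15, 16}
0 is NOT in the set. This is the mex.
mex = 0

0


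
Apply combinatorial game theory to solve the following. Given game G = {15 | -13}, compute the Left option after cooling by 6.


Original game: {15 | -13} (a switch {a | b} with a > b).
Cooling by t (for t below the temperature (a - b)/2 = 14) taxes each move by t: {a | b} cooled by t is {a - t | b + t}.
Cooling amount: t = 6
Cooled Left option: 15 - 6 = 9
Cooled Right option: -13 + 6 = -7
Cooled game: {9 | -7}
Left option = 9

9


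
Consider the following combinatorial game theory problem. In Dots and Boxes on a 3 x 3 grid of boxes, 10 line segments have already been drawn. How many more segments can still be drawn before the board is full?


Grid: 3 x 3 boxes, i.e. 4 rows and 4 columns of dots.
Horizontal edges: (rows + 1) * cols = 4 * 3 = 12
Vertical edges: rows * (cols + 1) = 3 * 4 = 12
Total edges: 12 + 12 = 24
Edges drawn: 10
Remaining: 24 - 10 = 14

14


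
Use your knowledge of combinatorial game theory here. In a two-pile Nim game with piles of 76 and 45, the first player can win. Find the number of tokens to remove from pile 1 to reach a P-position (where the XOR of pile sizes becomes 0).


Piles: 76 and 45
Current XOR: 76 XOR 45 = 97 (non-zero, so this is an N-position).
To make the XOR zero, we need to find a move that balances the piles.
For pile 1 (size 76): target = 76 XOR 97 = 45
We reduce pile 1 from 76 to 45.
Tokens removed: 76 - 45 = 31
Verification: 45 XOR 45 = 0

31


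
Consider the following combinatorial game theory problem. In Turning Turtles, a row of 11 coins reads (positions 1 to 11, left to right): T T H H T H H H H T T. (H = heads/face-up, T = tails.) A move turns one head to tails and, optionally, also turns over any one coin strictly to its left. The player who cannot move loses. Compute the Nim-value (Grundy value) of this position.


Coins: T T H H T H H H H T T
Key fact: a single head at position k behaves exactly like a Nim heap of size k (turning it to T and optionally flipping a coin at j < k corresponds to moving the heap from k to j, or to 0), and heads combine as a disjunctive sum (two heads at the same place would cancel, matching j XOR j = 0). So the Nim-value is the XOR of the 1-indexed positions of the heads.
Face-up positions (1-indexed): [3, 4, 6, 7, 8, 9]
XOR 0 with 3: 0 XOR 3 = 3
XOR 3 with 4: 3 XOR 4 = 7
XOR 7 with 6: 7 XOR 6 = 1
XOR 1 with 7: 1 XOR 7 = 6
XOR 6 with 8: 6 XOR 8 = 14
XOR 14 with 9: 14 XOR 9 = 7
Nim-value = 7

7


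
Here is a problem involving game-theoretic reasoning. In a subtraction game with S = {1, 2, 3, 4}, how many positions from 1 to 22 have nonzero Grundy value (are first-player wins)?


Subtraction set S = {1, 2, 3, 4}, so G(n) = n mod 5.
G(n) = 0 when n is a multiple of 5.
Multiples of 5 in [1, 22]: 4
N-positions (nonzero Grundy) = 22 - 4 = 18

18


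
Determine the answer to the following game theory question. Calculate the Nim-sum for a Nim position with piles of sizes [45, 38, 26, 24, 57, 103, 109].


We need the XOR (exclusive or) of all pile sizes.
After XOR-ing pile 1 (size 45): 0 XOR 45 = 45
After XOR-ing pile 2 (size 38): 45 XOR 38 = 11
After XOR-ing pile 3 (size 26): 11 XOR 26 = 17
After XOR-ing pile 4 (size 24): 17 XOR 24 = 9
After XOR-ing pile 5 (size 57): 9 XOR 57 = 48
After XOR-ing pile 6 (size 103): 48 XOR 103 = 87
After XOR-ing pile 7 (size 109): 87 XOR 109 = 58
The Nim-value of this position is 58.

58


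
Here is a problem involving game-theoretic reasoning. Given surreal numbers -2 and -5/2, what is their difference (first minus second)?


x = -2, y = -5/2
Converting to common denominator: 2
x = -4/2, y = -5/2
x - y = -2 - -5/2 = 1/2

1/2


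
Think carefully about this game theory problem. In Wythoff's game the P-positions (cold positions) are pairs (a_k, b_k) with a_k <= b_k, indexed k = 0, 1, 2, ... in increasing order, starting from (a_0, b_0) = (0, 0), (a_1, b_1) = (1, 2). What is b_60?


By Wythoff's theorem, a_k = floor(k * phi) and b_k = floor(k * phi^2) = a_k + k, where phi = (1 + sqrt(5))/2 is the golden ratio.
phi = (1 + sqrt(5))/2 = 1.618034
phi^2 = phi + 1 = 2.618034
k = 60
k * phi^2 = 60 * 2.618034 = 157.082039
b_60 = floor(k * phi^2) = 157 (check: a_60 + k = 97 + 60 = 157)

157


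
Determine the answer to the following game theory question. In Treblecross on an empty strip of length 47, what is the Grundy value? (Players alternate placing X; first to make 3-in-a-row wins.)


Treblecross: place X on empty cells; 3-in-a-row wins.
Playing within two cells of an existing X lets the opponent win at once, so sensible play treats the cells i-2..i+2 around each X as dead. The player left with no safe cell loses, so this is a normal-play take-away game on strips of safe cells.
Placing X at cell i (0-indexed) of a strip of k safe cells leaves independent strips of sizes max(0, i-2) and max(0, k-i-3). Hence G(k) = mex{ G(max(0,i-2)) XOR G(max(0,k-i-3)) : 0 <= i < k }, with G(0) = 0.
G(1): splits (0,0):0^0=0 -> mex({0}) = 1
G(2): splits (0,0):0^0=0 -> mex({0}) = 1
G(3): splits (0,0):0^0=0 -> mex({0}) = 1
G(4): splits (0,1):0^1=1 (0,0):0^0=0 -> mex({0, 1}) = 2
G(5): splits (0,2):0^1=1 (0,1):0^1=1 (0,0):0^0=0 -> mex({0, 1}) = 2
G(6) = mex({1}) = 0
G(7) = mex({0, 1, 2}) = 3
G(8) = mex({0, 1, 2}) = 3
G(9) = mex({0, 2}) = 1
G(10) = mex({0, 2, 3}) = 1
G(11) = mex({0, 3}) = 1
G(12) = mex({1, 3}) = 0
G(13) = mex({0, 1, 2, 3}) = 4
G(14) = mex({0, 1, 2}) = 3
G(15) = mex({0, 1, 2}) = 3
G(16) = mex({0, 1, 2, 4}) = 3
G(17) = mex({0, 1, 3, 4}) = 2
G(18) = mex({0, 1, 3, 4}) = 2
G(19) = mex({0, 1, 3, 5}) = 2
G(20) = mex({0, 1, 2, 3, 5}) = 4
G(21) = mex({0, 1, 2, 3, 5}) = 4
G(22) = mex({1, 2, 6}) = 0
G(23) = mex({0, 1, 2, 3, 4, 6}) = 5
G(24) = mex({0, 1, 2, 3, 4}) = 5
G(25) = mex({0, 1, 3, 4, 7}) = 2
G(26) = mex({0, 1, 3, 4, 5, 7}) = 2
G(27) = mex({0, 1, 3, 5}) = 2
G(28) = mex({0, 1, 2, 5}) = 3
G(29) = mex({0, 1, 2, 4, 5, 6}) = 3
G(30) = mex({1, 2, 4, 6}) = 0
G(31) = mex({0, 1, 2, 3, 4, 6}) = 5
G(32) = mex({1, 2, 3, 4, 7}) = 0
G(33) = mex({0, 3, 7}) = 1
G(34) = mex({0, 2, 3, 5, 7}) = 1
G(35) = mex({0, 2, 3, 5, 6}) = 1
G(36) = mex({0, 1, 2, 5, 6}) = 3
G(37) = mex({0, 1, 2, 4, 5, 6}) = 3
G(38) = mex({0, 1, 2, 4}) = 3
G(39) = mex({0, 1, 2, 3, 4, 7}) = 5
G(40) = mex({0, 1, 2, 3, 4, 5, 7}) = 6
G(41) = mex({0, 1, 2, 3, 5, 7}) = 4
G(42) = mex({0, 1, 2, 3, 5, 6, 7}) = 4
G(43) = mex({0, 2, 3, 5, 6}) = 1
G(44) = mex({1, 2, 3, 4, 5, 6}) = 0
G(45) = mex({0, 1, 2, 3, 4, 6, 7}) = 5
G(46) = mex({0, 1, 2, 3, 4, 7}) = 5
G(47) = mex({0, 1, 2, 3, 4, 5, 7}) = 6
Therefore G(47) = 6.

6


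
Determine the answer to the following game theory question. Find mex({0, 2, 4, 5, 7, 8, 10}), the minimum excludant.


Set = {0, 2, 4, 5, 7, 8, 10}
0 is in the set.
1 is NOT in the set. This is the mex.
mex = 1

1


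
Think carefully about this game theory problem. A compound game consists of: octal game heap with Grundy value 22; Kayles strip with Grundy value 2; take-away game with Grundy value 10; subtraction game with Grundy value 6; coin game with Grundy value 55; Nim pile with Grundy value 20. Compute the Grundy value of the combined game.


By the Sprague-Grundy theorem, the Grundy value of a sum of games is the XOR of individual Grundy values.
octal game heap: Grundy value = 22. Running XOR: 0 XOR 22 = 22
Kayles strip: Grundy value = 2. Running XOR: 22 XOR 2 = 20
take-away game: Grundy value = 10. Running XOR: 20 XOR 10 = 30
subtraction game: Grundy value = 6. Running XOR: 30 XOR 6 = 24
coin game: Grundy value = 55. Running XOR: 24 XOR 55 = 47
Nim pile: Grundy value = 20. Running XOR: 47 XOR 20 = 59
The combined Grundy value is 59.

59


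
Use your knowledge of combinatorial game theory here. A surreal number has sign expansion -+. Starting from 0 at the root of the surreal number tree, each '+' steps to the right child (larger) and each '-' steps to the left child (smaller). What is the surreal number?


Sign expansion: -+
Rule: track bounds (lo, hi), initially (-inf, +inf). On '+', the current value becomes lo and we move to the simplest number in (value, hi): value + 1 if hi = +inf, otherwise the midpoint (value + hi)/2. On '-', the current value becomes hi and we move to value - 1 if lo = -inf, otherwise the midpoint (lo + value)/2.
Start at 0.
Step 1: sign = -, move left. Bounds: (-inf, 0). Value = -1
Step 2: sign = +, move right. Bounds: (-1, 0). Value = -1/2
The surreal number with sign expansion -+ is -1/2.

-1/2


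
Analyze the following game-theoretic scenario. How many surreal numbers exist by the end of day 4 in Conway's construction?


Day 0: {|} = 0 is born. Count = 1.
Day n: the number of surreal numbers born by day n is 2^(n+1) - 1.
By day 0: 2^1 - 1 = 1
By day 1: 2^2 - 1 = 3
By day 2: 2^3 - 1 = 7
By day 3: 2^4 - 1 = 15
By day 4: 2^5 - 1 = 31
By day 4: 31 surreal numbers.

31


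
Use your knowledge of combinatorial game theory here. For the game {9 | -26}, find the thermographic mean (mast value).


Game = {9 | -26}, a switch {a | b} with numbers a > b.
Its thermograph has left wall a - t and right wall b + t, which meet at t = (a - b)/2, where both equal (a + b)/2. So the mast (mean value) is at (a + b)/2.
Mean = (9 + (-26))/2 = -17/2 = -17/2

-17/2


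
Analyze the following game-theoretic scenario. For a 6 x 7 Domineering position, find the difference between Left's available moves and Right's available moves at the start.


Board is 6 x 7 (rows x cols).
Left (vertical) placements: (rows-1) * cols = 5 * 7 = 35
Right (horizontal) placements: rows * (cols-1) = 6 * 6 = 36
Advantage = Left - Right = 35 - 36 = -1

-1


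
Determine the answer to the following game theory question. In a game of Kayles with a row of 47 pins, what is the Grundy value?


Kayles: a move removes 1 or 2 adjacent pins from a contiguous row.
Removing pins from a row of k leaves two independent rows (a, b) with a + b = k - 1 (one pin) or a + b = k - 2 (two pins); an end removal gives a = 0.
By Sprague-Grundy, G(k) = mex{ G(a) XOR G(b) } over all these splits. G(0) = 0.
G(1): splits (0,0):0^0=0 -> mex({0}) = 1
G(2): splits (0,1):0^1=1 (0,0):0^0=0 -> mex({0, 1}) = 2
G(3): splits (0,2):0^2=2 (1,1):1^1=0 (0,1):0^1=1 -> mex({0, 1, 2}) = 3
G(4): splits (0,3):0^3=3 (1,2):1^2=3 (0,2):0^2=2 (1,1):1^1=0 -> mex({0, 2, 3}) = 1
G(5): splits (0,4):0^1=1 (1,3):1^3=2 (2,2):2^2=0 (0,3):0^3=3 (1,2):1^2=3 -> mex({0, 1, 2, 3}) = 4
G(6) = mex({0, 1, 2, 4}) = 3
G(7) = mex({0, 1, 3, 4, 5}) = 2
G(8) = mex({0, 2, 3, 5, 6}) = 1
G(9) = mex({0, 1, 2, 3, 6, 7}) = 4
G(10) = mex({0, 1, 3, 4, 5, 7}) = 2
G(11) = mex({0, 1, 2, 3, 4, 5}) = 6
G(12) = mex({0, 1, 2, 3, 5, 6, 7}) = 4
G(13) = mex({0, 2, 3, 4, 6, 7}) = 1
G(14) = mex({0, 1, 4, 5, 6, 7}) = 2
G(15) = mex({0, 1, 2, 3, 4, 5, 6}) = 7
G(16) = mex({0, 2, 3, 5, 6, 7}) = 1
G(17) = mex({0, 1, 2, 3, 5, 6, 7}) = 4
G(18) = mex({0, 1, 2, 4, 5, 6}) = 3
G(19) = mex({0, 1, 3, 4, 5, 7}) = 2
G(20) = mex({0, 2, 3, 4, 5, 6, 7}) = 1
G(21) = mex({0, 1, 2, 3, 5, 6, 7}) = 4
G(22) = mex({0, 1, 2, 3, 4, 5, 7}) = 6
G(23) = mex({0, 1, 2, 3, 4, 5, 6}) = 7
G(24) = mex({0, 1, 2, 3, 5, 6, 7}) = 4
G(25) = mex({0, 2, 3, 4, 6, 7}) = 1
G(26) = mex({0, 1, 3, 4, 5, 6, 7}) = 2
G(27) = mex({0, 1, 2, 3, 4, 5, 6, 7}) = 8
G(28) = mex({0, 1, 2, 3, 4, 6, 7, 8}) = 5
G(29) = mex({0, 1, 2, 3, 5, 6, 7, 8, 9}) = 4
G(30) = mex({0, 1, 2, 3, 4, 5, 6, 9, 10}) = 7
G(31) = mex({0, 1, 3, 4, 5, 7, 10, 11}) = 2
G(32) = mex({0, 2, 3, 4, 5, 6, 7, 9, 11}) = 1
G(33) = mex({0, 1, 2, 3, 4, 5, 6, 7, 9, 12}) = 8
G(34) = mex({0, 1, 2, 3, 4, 5, 7, 8, 11, 12}) = 6
G(35) = mex({0, 1, 2, 3, 4, 5, 6, 8, 9, 10, 11}) = 7
G(36) = mex({0, 1, 2, 3, 5, 6, 7, 9, 10}) = 4
G(37) = mex({0, 2, 3, 4, 6, 7, 9, 10, 11, 12}) = 1
G(38) = mex({0, 1, 3, 4, 5, 6, 7, 9, 10, 11, 12}) = 2
G(39) = mex({0, 1, 2, 4, 5, 6, 7, 9, 10, 12, 14}) = 3
G(40) = mex({0, 2, 3, 4, 6, 7, 11, 12, 14}) = 1
G(41) = mex({0, 1, 2, 3, 5, 6, 7, 9, 10, 11, 12}) = 4
G(42) = mex({0, 1, 2, 3, 4, 5, 6, 9, 10}) = 7
G(43) = mex({0, 1, 3, 4, 5, 7, 9, 10, 12, 15}) = 2
G(44) = mex({0, 2, 3, 4, 5, 6, 7, 9, 10, 12, 15}) = 1
G(45) = mex({0, 1, 2, 3, 4, 5, 6, 7, 9, 10, 12, 14}) = 8
G(46) = mex({0, 1, 3, 4, 5, 7, 8, 11, 12, 14}) = 2
G(47) = mex({0, 1, 2, 3, 4, 5, 6, 8, 9, 10, 11, 12}) = 7
Therefore G(47) = 7.

7


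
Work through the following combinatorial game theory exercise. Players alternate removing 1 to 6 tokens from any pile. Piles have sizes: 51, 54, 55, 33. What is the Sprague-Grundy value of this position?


Subtraction set: {1, 2, 3, 4, 5, 6}
For this subtraction set, G(n) = n mod 7 (period = max + 1 = 7).
Pile 1 (size 51): G(51) = 51 mod 7 = 2
Pile 2 (size 54): G(54) = 54 mod 7 = 5
Pile 3 (size 55): G(55) = 55 mod 7 = 6
Pile 4 (size 33): G(33) = 33 mod 7 = 5
Total Grundy value = XOR of all: 2 XOR 5 XOR 6 XOR 5 = 4

4


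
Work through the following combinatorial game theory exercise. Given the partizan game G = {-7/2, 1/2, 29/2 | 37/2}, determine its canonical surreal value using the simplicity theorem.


Left options: {-7/2, 1/2, 29/2}, max = 29/2
Right options: {37/2}, min = 37/2
All options are numbers and max(Left) < min(Right), so by the simplicity theorem the value is the simplest (earliest-born) number strictly between 29/2 and 37/2.
Integers 15 through 18 all lie strictly between 29/2 and 37/2.
Among integers, the simplest (lowest birthday = smallest |n|; 0 is born on day 0, +-n on day n) is 15.
No non-integer in the interval can be simpler: if x is a non-integer in the interval, then floor(x) or ceil(x) also lies in the interval (the interval contains an integer), and both are proper prefixes of x's sign expansion, i.e. born earlier. So the game value is 15.
Game value = 15

15


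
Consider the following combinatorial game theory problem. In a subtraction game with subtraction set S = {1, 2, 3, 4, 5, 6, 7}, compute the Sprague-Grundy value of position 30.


The subtraction set is S = {1, 2, 3, 4, 5, 6, 7}.
G(k) = mex{ G(k - s) : s in S, s <= k }. We compute iteratively: G(0) = 0.
G(1) = mex({0}) = 1
G(2) = mex({0, 1}) = 2
G(3) = mex({0, 1, 2}) = 3
G(4) = mex({0, 1, 2, 3}) = 4
G(5) = mex({0, 1, 2, 3, 4}) = 5
G(6) = mex({0, 1, 2, 3, 4, 5}) = 6
G(7) = mex({0, 1, 2, 3, 4, 5, 6}) = 7
G(8) = mex({1, 2, 3, 4, 5, 6, 7}) = 0
G(9) = mex({0, 2, 3, 4, 5, 6, 7}) = 1
G(10) = mex({0, 1, 3, 4, 5, 6, 7}) = 2
G(11) = mex({0, 1, 2, 4, 5, 6, 7}) = 3
G(12) = mex({0, 1, 2, 3, 5, 6, 7}) = 4
G(13) = mex({0, 1, 2, 3, 4, 6, 7}) = 5
G(14) = mex({0, 1, 2, 3, 4, 5, 7}) = 6
Observe that G(8)..G(14) = 0, 1, 2, 3, 4, 5, 6 repeats G(0)..G(6) = 0, 1, 2, 3, 4, 5, 6.
For k >= max(S) = 7, G(k) is determined by the previous 7 values G(k-7)..G(k-1); a window of 7 consecutive values has recurred shifted by 8, so by induction G(k + 8) = G(k) for all k >= 0: the sequence is periodic from the start with period 8.
One period: G(0..7) = 0, 1, 2, 3, 4, 5, 6, 7.
30 mod 8 = 6, so G(30) = G(6) = 6.

6


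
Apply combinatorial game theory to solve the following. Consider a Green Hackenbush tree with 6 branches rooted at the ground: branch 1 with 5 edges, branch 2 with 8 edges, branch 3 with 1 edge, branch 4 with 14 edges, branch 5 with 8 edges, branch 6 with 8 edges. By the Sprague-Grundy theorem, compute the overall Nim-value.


The tree has 6 branches from the ground vertex.
In Green Hackenbush, the Nim-value of a simple path of length k is k.
Branch 1: length 5, Nim-value = 5
Branch 2: length 8, Nim-value = 8
Branch 3: length 1, Nim-value = 1
Branch 4: length 14, Nim-value = 14
Branch 5: length 8, Nim-value = 8
Branch 6: length 8, Nim-value = 8
Total Nim-value = XOR of all branch values:
0 XOR 5 = 5
5 XOR 8 = 13
13 XOR 1 = 12
12 XOR 14 = 2
2 XOR 8 = 10
10 XOR 8 = 2
Nim-value of the tree = 2

2


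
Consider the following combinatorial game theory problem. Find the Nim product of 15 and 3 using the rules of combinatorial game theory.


Nim multiplication is bilinear over XOR: (u XOR v) * w = (u*w) XOR (v*w).
So we split each operand into its bit components and XOR the pairwise Nim products.
15 = 1 + 2 + 4 + 8 (as XOR of powers of 2).
3 = 1 + 2 (as XOR of powers of 2).
Using the standard Nim-product table on single bits:
  2*2 = 3,   2*4 = 8,   2*8 = 12,
  4*4 = 6,   4*8 = 11,  8*8 = 13,
and  1*x = x (identity), k*l = l*k (commutative).
Pairwise Nim products:
  1 * 1 = 1
  1 * 2 = 2
  2 * 1 = 2
  2 * 2 = 3
  4 * 1 = 4
  4 * 2 = 8
  8 * 1 = 8
  8 * 2 = 12
XOR them: 1 XOR 2 XOR 2 XOR 3 XOR 4 XOR 8 XOR 8 XOR 12 = 10.
Result: 15 * 3 = 10 (in Nim).

10


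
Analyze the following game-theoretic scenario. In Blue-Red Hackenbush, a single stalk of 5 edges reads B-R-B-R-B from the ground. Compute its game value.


Edges (from ground): B-R-B-R-B
By Berlekamp's sign-expansion rule, a Blue-Red Hackenbush stalk has the value of the surreal number whose sign sequence is the edge sequence with B -> + and R -> -.
Sign sequence: +-+-+
Trace the sign expansion in the surreal number tree, starting from 0:
Edge 1: B (sign +) -> bounds (0, +inf), value = 1
Edge 2: R (sign -) -> bounds (0, 1), value = 1/2
Edge 3: B (sign +) -> bounds (1/2, 1), value = 3/4
Edge 4: R (sign -) -> bounds (1/2, 3/4), value = 5/8
Edge 5: B (sign +) -> bounds (5/8, 3/4), value = 11/16
Game value = 11/16

11/16


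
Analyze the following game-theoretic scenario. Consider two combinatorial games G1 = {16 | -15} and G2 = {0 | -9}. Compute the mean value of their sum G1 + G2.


G1 = {16 | -15}, G2 = {0 | -9}
Each is a switch {a | b} with numbers a > b; its mean value is (a + b)/2, and mean value is additive over game sums: m(G1 + G2) = m(G1) + m(G2).
Mean of G1 = (16 + (-15))/2 = 1/2 = 1/2
Mean of G2 = (0 + (-9))/2 = -9/2 = -9/2
Mean of G1 + G2 = 1/2 + -9/2 = -4

-4


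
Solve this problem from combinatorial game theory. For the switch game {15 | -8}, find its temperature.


The game is {15 | -8}, a switch {a | b} with numbers a > b.
Cooling {a | b} by t gives {a - t | b + t}, which stops being hot when a - t = b + t, i.e. at t = (a - b)/2. So the temperature of a switch is (a - b)/2.
Temperature = (Left option - Right option) / 2
= (15 - (-8)) / 2
= 23 / 2
= 23/2

23/2


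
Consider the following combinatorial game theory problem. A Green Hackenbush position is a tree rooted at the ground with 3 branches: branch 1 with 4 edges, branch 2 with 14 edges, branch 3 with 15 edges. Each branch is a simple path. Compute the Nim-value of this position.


The tree has 3 branches from the ground vertex.
In Green Hackenbush, the Nim-value of a simple path of length k is k.
Branch 1: length 4, Nim-value = 4
Branch 2: length 14, Nim-value = 14
Branch 3: length 15, Nim-value = 15
Total Nim-value = XOR of all branch values:
0 XOR 4 = 4
4 XOR 14 = 10
10 XOR 15 = 5
Nim-value of the tree = 5

5


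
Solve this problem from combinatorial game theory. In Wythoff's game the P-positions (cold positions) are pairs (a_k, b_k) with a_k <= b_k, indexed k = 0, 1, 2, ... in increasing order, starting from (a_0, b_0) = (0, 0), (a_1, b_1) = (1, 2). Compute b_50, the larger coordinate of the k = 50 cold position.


By Wythoff's theorem, a_k = floor(k * phi) and b_k = floor(k * phi^2) = a_k + k, where phi = (1 + sqrt(5))/2 is the golden ratio.
phi = (1 + sqrt(5))/2 = 1.618034
phi^2 = phi + 1 = 2.618034
k = 50
k * phi^2 = 50 * 2.618034 = 130.901699
b_50 = floor(k * phi^2) = 130 (check: a_50 + k = 80 + 50 = 130)

130


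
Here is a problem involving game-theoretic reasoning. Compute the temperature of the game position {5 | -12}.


The game is {5 | -12}, a switch {a | b} with numbers a > b.
Cooling {a | b} by t gives {a - t | b + t}, which stops being hot when a - t = b + t, i.e. at t = (a - b)/2. So the temperature of a switch is (a - b)/2.
Temperature = (Left option - Right option) / 2
= (5 - (-12)) / 2
= 17 / 2
= 17/2

17/2


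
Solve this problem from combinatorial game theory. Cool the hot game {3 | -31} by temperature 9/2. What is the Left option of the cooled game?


Original game: {3 | -31} (a switch {a | b} with a > b).
Cooling by t (for t below the temperature (a - b)/2 = 17) taxes each move by t: {a | b} cooled by t is {a - t | b + t}.
Cooling amount: t = 9/2
Cooled Left option: 3 - 9/2 = -3/2
Cooled Right option: -31 + 9/2 = -53/2
Cooled game: {-3/2 | -53/2}
Left option = -3/2

-3/2


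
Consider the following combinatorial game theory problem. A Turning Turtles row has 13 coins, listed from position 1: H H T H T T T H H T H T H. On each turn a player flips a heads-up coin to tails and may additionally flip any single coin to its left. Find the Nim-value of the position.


Coins: H H T H T T T H H T H T H
Key fact: a single head at position k behaves exactly like a Nim heap of size k (turning it to T and optionally flipping a coin at j < k corresponds to moving the heap from k to j, or to 0), and heads combine as a disjunctive sum (two heads at the same place would cancel, matching j XOR j = 0). So the Nim-value is the XOR of the 1-indexed positions of the heads.
Face-up positions (1-indexed): [1, 2, 4, 8, 9, 11, 13]
XOR 0 with 1: 0 XOR 1 = 1
XOR 1 with 2: 1 XOR 2 = 3
XOR 3 with 4: 3 XOR 4 = 7
XOR 7 with 8: 7 XOR 8 = 15
XOR 15 with 9: 15 XOR 9 = 6
XOR 6 with 11: 6 XOR 11 = 13
XOR 13 with 13: 13 XOR 13 = 0
Nim-value = 0

0


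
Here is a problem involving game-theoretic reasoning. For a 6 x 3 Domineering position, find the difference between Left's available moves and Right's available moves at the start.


Board is 6 x 3 (rows x cols).
Left (vertical) placements: (rows-1) * cols = 5 * 3 = 15
Right (horizontal) placements: rows * (cols-1) = 6 * 2 = 12
Advantage = Left - Right = 15 - 12 = 3

3


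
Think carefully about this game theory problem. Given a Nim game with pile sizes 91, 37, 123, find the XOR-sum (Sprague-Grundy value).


We need the XOR (exclusive or) of all pile sizes.
After XOR-ing pile 1 (size 91): 0 XOR 91 = 91
After XOR-ing pile 2 (size 37): 91 XOR 37 = 126
After XOR-ing pile 3 (size 123): 126 XOR 123 = 5
The Nim-value of this position is 5.

5


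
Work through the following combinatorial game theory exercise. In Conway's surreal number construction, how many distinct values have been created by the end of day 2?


Day 0: {|} = 0 is born. Count = 1.
Day n: the number of surreal numbers born by day n is 2^(n+1) - 1.
By day 0: 2^1 - 1 = 1
By day 1: 2^2 - 1 = 3
By day 2: 2^3 - 1 = 7
By day 2: 7 surreal numbers.

7


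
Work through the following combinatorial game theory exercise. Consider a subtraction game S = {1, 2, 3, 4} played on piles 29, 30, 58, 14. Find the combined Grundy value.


Subtraction set: {1, 2, 3, 4}
For this subtraction set, G(n) = n mod 5 (period = max + 1 = 5).
Pile 1 (size 29): G(29) = 29 mod 5 = 4
Pile 2 (size 30): G(30) = 30 mod 5 = 0
Pile 3 (size 58): G(58) = 58 mod 5 = 3
Pile 4 (size 14): G(14) = 14 mod 5 = 4
Total Grundy value = XOR of all: 4 XOR 0 XOR 3 XOR 4 = 3

3


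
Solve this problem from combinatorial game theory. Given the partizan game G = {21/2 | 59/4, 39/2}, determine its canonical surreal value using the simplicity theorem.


Left options: {21/2}, max = 21/2
Right options: {59/4, 39/2}, min = 59/4
All options are numbers and max(Left) < min(Right), so by the simplicity theorem the value is the simplest (earliest-born) number strictly between 21/2 and 59/4.
Integers 11 through 14 all lie strictly between 21/2 and 59/4.
Among integers, the simplest (lowest birthday = smallest |n|; 0 is born on day 0, +-n on day n) is 11.
No non-integer in the interval can be simpler: if x is a non-integer in the interval, then floor(x) or ceil(x) also lies in the interval (the interval contains an integer), and both are proper prefixes of x's sign expansion, i.e. born earlier. So the game value is 11.
Game value = 11

11


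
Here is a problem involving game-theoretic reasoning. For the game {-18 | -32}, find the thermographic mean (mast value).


Game = {-18 | -32}, a switch {a | b} with numbers a > b.
Its thermograph has left wall a - t and right wall b + t, which meet at t = (a - b)/2, where both equal (a + b)/2. So the mast (mean value) is at (a + b)/2.
Mean = (-18 + (-32))/2 = -50/2 = -25

-25


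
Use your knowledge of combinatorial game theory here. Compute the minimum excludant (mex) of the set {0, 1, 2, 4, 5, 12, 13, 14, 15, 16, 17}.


Set = {0, 1, 2, 4, 5, 12, 13, 14, 15, 16, 17}
0 is in the set.
1 is in the set.
2 is in the set.
3 is NOT in the set. This is the mex.
mex = 3

3
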